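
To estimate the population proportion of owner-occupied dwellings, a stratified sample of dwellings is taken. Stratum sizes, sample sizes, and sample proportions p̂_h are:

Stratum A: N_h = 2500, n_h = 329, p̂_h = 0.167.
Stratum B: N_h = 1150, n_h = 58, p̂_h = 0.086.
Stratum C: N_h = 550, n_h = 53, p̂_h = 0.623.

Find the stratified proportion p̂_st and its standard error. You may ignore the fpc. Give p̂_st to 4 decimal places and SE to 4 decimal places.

N = 4200; stratum weights W_h = N_h/N.
p̂_st = Σ W_h p̂_h = (2500·0.167 + 1150·0.086 + 550·0.623)/4200 = 0.20454
V̂(p̂_st) = Σ W_h² p̂_h(1−p̂_h)/(n_h−1):
  stratum A: (2500/4200)²·0.167·0.833/328 = 0.000150269
  stratum B: (1150/4200)²·0.086·0.914/57 = 0.000103387
  stratum C: (550/4200)²·0.623·0.377/52 = 7.74556e-05
V̂(p̂_st) = 0.000331112; SE = √V̂ = 0.0181965

p̂_st ≈ 0.2045, SE ≈ 0.0182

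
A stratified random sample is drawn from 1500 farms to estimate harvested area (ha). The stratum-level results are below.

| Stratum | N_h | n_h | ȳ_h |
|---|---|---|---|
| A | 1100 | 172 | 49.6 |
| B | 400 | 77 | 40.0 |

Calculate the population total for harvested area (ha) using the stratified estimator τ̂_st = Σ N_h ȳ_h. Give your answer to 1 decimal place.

τ̂_st ≈ 70560.0

τ̂_st = Σ N_h ȳ_h = 1100·49.6 + 400·40.0 = 70560.0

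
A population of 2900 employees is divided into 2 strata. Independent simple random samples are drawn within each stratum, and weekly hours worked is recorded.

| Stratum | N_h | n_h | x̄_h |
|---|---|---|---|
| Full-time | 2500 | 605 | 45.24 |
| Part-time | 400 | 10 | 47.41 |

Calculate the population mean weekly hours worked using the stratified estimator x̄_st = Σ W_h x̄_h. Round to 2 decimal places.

x̄_st ≈ 45.54

N = Σ N_h = 2900. Stratum weights W_h = N_h/N.
x̄_st = (2500·45.24 + 400·47.41) / 2900 = 45.5393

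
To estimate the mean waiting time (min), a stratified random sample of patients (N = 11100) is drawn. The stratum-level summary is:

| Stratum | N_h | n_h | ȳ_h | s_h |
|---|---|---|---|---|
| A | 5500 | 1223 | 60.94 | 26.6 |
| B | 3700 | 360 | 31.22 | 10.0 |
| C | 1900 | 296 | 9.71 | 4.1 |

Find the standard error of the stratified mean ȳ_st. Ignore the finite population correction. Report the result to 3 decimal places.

SE(ȳ_st) ≈ 0.418

V̂(ȳ_st) = Σ W_h² s_h²/n_h, with W_h = N_h/N and N = 11100:
  stratum A: (5500/11100)²·26.6²/1223 = 0.142042
  stratum B: (3700/11100)²·10.0²/360 = 0.0308642
  stratum C: (1900/11100)²·4.1²/296 = 0.00166394
V̂(ȳ_st) = 0.17457
SE(ȳ_st) = √0.17457 = 0.417816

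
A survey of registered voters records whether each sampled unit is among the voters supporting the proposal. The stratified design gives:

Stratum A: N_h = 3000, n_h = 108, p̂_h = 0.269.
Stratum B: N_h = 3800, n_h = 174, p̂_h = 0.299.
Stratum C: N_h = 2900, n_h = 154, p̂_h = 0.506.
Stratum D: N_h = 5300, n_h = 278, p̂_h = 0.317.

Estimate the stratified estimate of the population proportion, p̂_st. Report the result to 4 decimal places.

N = 15000; stratum weights W_h = N_h/N.
p̂_st = Σ W_h p̂_h = (3000·0.269 + 3800·0.299 + 2900·0.506 + 5300·0.317)/15000 = 0.33938

p̂_st ≈ 0.3394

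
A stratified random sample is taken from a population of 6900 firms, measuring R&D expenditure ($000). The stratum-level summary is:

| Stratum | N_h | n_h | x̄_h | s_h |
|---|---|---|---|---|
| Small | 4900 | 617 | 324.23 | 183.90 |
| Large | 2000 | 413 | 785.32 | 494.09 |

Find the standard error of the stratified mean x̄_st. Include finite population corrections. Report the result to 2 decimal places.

SE(x̄_st) ≈ 7.97

V̂(x̄_st) = Σ W_h² (1 − n_h/N_h) s_h²/n_h, with W_h = N_h/N and N = 6900:
  stratum Small: (4900/6900)²·(1 − 617/4900)·183.90²/617 = 24.1615
  stratum Large: (2000/6900)²·(1 − 413/2000)·494.09²/413 = 39.4068
V̂(x̄_st) = 63.5683
SE(x̄_st) = √63.5683 = 7.97297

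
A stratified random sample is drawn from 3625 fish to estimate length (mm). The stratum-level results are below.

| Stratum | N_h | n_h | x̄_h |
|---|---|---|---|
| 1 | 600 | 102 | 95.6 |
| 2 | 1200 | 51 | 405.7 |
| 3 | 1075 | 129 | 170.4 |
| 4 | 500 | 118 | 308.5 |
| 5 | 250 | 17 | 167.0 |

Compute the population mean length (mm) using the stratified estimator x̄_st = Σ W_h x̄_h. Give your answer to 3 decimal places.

x̄_st ≈ 254.726

N = Σ N_h = 3625. Stratum weights W_h = N_h/N.
x̄_st = (600·95.6 + 1200·405.7 + 1075·170.4 + 500·308.5 + 250·167.0) / 3625 = 254.72552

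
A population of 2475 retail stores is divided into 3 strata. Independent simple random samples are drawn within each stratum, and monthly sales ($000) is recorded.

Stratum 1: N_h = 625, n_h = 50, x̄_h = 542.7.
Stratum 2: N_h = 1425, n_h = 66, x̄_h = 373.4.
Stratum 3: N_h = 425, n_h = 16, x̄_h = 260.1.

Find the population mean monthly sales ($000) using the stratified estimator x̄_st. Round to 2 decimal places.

N = Σ N_h = 2475. Stratum weights W_h = N_h/N.
x̄_st = (625·542.7 + 1425·373.4 + 425·260.1) / 2475 = 396.6970

x̄_st ≈ 396.70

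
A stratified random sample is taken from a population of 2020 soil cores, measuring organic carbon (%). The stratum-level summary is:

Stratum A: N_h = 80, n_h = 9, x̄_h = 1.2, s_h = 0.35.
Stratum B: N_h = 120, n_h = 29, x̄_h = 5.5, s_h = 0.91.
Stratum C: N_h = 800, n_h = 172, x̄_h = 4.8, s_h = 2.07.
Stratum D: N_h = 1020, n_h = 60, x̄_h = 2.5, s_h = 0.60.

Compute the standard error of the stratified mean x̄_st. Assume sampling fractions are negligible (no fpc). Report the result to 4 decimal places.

V̂(x̄_st) = Σ W_h² s_h²/n_h, with W_h = N_h/N and N = 2020:
  stratum A: (80/2020)²·0.35²/9 = 2.13487e-05
  stratum B: (120/2020)²·0.91²/29 = 0.000100773
  stratum C: (800/2020)²·2.07²/172 = 0.00390741
  stratum D: (1020/2020)²·0.60²/60 = 0.00152985
V̂(x̄_st) = 0.00555939
SE(x̄_st) = √0.00555939 = 0.0745613

SE(x̄_st) ≈ 0.0746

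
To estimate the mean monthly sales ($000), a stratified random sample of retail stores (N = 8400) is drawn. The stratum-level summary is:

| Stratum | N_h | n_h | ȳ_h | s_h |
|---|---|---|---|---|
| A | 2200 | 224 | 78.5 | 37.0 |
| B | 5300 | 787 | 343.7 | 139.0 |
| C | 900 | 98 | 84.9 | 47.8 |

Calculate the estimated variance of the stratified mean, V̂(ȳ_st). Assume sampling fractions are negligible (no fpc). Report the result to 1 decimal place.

V̂(ȳ_st) ≈ 10.5

V̂(ȳ_st) = Σ W_h² s_h²/n_h, with W_h = N_h/N and N = 8400:
  stratum A: (2200/8400)²·37.0²/224 = 0.41922
  stratum B: (5300/8400)²·139.0²/787 = 9.77345
  stratum C: (900/8400)²·47.8²/98 = 0.267643
V̂(ȳ_st) = 10.4603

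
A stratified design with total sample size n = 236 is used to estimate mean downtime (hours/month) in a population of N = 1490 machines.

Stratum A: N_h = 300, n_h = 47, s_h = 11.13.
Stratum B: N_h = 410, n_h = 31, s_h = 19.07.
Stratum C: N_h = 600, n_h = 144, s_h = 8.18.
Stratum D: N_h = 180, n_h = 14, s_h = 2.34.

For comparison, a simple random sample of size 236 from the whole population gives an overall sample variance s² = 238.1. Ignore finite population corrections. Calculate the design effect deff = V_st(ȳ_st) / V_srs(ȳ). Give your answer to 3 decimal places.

deff ≈ 1.067

V̂(ȳ_st) = Σ W_h² s_h²/n_h, with W_h = N_h/N and N = 1490:
  stratum A: (300/1490)²·11.13²/47 = 0.106847
  stratum B: (410/1490)²·19.07²/31 = 0.888249
  stratum C: (600/1490)²·8.18²/144 = 0.0753484
  stratum D: (180/1490)²·2.34²/14 = 0.0057079
V_st = 1.07615
V_srs = s²/n = 238.1/236 = 1.0089
deff = V_st / V_srs = 1.07615/1.0089 = 1.0667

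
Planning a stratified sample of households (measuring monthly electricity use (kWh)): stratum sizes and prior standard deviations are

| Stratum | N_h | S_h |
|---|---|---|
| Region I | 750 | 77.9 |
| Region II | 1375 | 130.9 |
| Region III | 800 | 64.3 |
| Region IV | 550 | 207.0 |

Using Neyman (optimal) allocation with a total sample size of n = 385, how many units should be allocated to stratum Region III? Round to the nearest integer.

49

Neyman allocation: n_h = n · N_h S_h / Σ N_i S_i, with n = 385.
  stratum Region I: N_h·S_h = 750·77.9 = 58425.00
  stratum Region II: N_h·S_h = 1375·130.9 = 179987.50
  stratum Region III: N_h·S_h = 800·64.3 = 51440.00
  stratum Region IV: N_h·S_h = 550·207.0 = 113850.00
Σ N_h S_h = 403702.50
n for stratum Region III = 385·51440.00/403702.50 = 49.057 → 49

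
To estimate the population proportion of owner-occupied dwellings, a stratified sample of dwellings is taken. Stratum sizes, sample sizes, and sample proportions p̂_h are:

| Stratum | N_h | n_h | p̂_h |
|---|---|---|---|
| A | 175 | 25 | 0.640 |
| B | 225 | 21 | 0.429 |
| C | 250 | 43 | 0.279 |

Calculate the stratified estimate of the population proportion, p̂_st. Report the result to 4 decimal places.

p̂_st ≈ 0.4281

N = 650; stratum weights W_h = N_h/N.
p̂_st = Σ W_h p̂_h = (175·0.640 + 225·0.429 + 250·0.279)/650 = 0.42812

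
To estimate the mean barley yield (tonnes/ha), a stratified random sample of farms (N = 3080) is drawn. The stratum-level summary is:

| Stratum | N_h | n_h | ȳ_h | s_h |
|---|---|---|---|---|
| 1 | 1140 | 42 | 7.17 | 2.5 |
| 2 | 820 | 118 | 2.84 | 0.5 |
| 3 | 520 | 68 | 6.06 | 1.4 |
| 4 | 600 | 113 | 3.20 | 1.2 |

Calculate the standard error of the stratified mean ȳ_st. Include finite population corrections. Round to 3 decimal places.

V̂(ȳ_st) = Σ W_h² (1 − n_h/N_h) s_h²/n_h, with W_h = N_h/N and N = 3080:
  stratum 1: (1140/3080)²·(1 − 42/1140)·2.5²/42 = 0.0196353
  stratum 2: (820/3080)²·(1 − 118/820)·0.5²/118 = 0.00012856
  stratum 3: (520/3080)²·(1 − 68/520)·1.4²/68 = 0.000714147
  stratum 4: (600/3080)²·(1 − 113/600)·1.2²/113 = 0.000392521
V̂(ȳ_st) = 0.0208705
SE(ȳ_st) = √0.0208705 = 0.144466

SE(ȳ_st) ≈ 0.144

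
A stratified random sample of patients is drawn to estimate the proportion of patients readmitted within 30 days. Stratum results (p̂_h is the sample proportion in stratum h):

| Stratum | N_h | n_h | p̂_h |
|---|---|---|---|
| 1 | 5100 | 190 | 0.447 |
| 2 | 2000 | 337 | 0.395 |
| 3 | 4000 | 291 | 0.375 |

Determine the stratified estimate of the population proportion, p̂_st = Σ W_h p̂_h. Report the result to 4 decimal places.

p̂_st ≈ 0.4117

N = 11100; stratum weights W_h = N_h/N.
p̂_st = Σ W_h p̂_h = (5100·0.447 + 2000·0.395 + 4000·0.375)/11100 = 0.41168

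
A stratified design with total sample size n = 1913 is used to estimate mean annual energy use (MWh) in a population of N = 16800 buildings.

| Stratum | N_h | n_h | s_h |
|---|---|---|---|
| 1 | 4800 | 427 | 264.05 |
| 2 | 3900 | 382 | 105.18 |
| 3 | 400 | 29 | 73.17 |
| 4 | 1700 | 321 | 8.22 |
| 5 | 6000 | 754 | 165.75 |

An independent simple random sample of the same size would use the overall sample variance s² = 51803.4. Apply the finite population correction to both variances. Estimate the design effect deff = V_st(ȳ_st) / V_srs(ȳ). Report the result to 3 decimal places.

deff ≈ 0.738

V̂(ȳ_st) = Σ W_h² (1 − n_h/N_h) s_h²/n_h, with W_h = N_h/N and N = 16800:
  stratum 1: (4800/16800)²·(1 − 427/4800)·264.05²/427 = 12.1436
  stratum 2: (3900/16800)²·(1 − 382/3900)·105.18²/382 = 1.40781
  stratum 3: (400/16800)²·(1 − 29/400)·73.17²/29 = 0.0970696
  stratum 4: (1700/16800)²·(1 − 321/1700)·8.22²/321 = 0.00174837
  stratum 5: (6000/16800)²·(1 − 754/6000)·165.75²/754 = 4.06347
V_st = 17.7137
V_srs = (1 − 1913/16800)·51803.4/1913 = 23.9961
deff = V_st / V_srs = 17.7137/23.9961 = 0.7382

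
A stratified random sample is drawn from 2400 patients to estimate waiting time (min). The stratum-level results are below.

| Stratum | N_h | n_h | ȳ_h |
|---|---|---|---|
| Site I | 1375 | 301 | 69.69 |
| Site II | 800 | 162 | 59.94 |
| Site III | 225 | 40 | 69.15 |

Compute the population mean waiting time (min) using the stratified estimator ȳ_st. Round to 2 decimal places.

N = Σ N_h = 2400. Stratum weights W_h = N_h/N.
ȳ_st = (1375·69.69 + 800·59.94 + 225·69.15) / 2400 = 66.3894

ȳ_st ≈ 66.39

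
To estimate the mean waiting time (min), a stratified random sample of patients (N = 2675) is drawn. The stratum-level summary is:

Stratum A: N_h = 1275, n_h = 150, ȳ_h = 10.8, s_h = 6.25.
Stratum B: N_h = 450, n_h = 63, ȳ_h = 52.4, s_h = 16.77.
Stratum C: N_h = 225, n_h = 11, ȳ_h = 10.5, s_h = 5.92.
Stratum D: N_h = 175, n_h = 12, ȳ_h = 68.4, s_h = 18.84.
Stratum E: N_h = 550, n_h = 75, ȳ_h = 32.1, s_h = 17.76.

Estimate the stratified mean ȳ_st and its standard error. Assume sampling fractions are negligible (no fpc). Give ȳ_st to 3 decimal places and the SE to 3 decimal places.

ȳ_st ≈ 25.921, SE ≈ 0.716

ȳ_st = Σ W_h ȳ_h = (1275·10.8 + 450·52.4 + 225·10.5 + 175·68.4 + 550·32.1)/2675 = 25.92056
V̂(ȳ_st) = Σ W_h² s_h²/n_h, with W_h = N_h/N and N = 2675:
  stratum A: (1275/2675)²·6.25²/150 = 0.0591618
  stratum B: (450/2675)²·16.77²/63 = 0.126329
  stratum C: (225/2675)²·5.92²/11 = 0.0225407
  stratum D: (175/2675)²·18.84²/12 = 0.126593
  stratum E: (550/2675)²·17.76²/75 = 0.177788
V̂(ȳ_st) = 0.512412
SE(ȳ_st) = √0.512412 = 0.71583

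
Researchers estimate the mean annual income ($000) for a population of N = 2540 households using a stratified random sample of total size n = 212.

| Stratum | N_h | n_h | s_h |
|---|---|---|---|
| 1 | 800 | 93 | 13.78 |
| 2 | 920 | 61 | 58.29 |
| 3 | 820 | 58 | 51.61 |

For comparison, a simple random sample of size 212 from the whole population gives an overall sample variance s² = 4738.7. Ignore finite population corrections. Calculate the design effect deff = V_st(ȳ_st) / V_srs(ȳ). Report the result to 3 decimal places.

V̂(ȳ_st) = Σ W_h² s_h²/n_h, with W_h = N_h/N and N = 2540:
  stratum 1: (800/2540)²·13.78²/93 = 0.202548
  stratum 2: (920/2540)²·58.29²/61 = 7.30746
  stratum 3: (820/2540)²·51.61²/58 = 4.7863
V_st = 12.2963
V_srs = s²/n = 4738.7/212 = 22.3524
deff = V_st / V_srs = 12.2963/22.3524 = 0.5501

deff ≈ 0.550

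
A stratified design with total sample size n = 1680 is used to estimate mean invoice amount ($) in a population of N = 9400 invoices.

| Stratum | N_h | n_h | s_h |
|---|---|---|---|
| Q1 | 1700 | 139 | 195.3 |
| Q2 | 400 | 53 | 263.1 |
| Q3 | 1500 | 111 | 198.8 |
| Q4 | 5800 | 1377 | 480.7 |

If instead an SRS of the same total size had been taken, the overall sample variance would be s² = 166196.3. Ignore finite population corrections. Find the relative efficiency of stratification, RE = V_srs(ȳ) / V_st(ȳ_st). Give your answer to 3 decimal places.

RE ≈ 1.174

V̂(ȳ_st) = Σ W_h² s_h²/n_h, with W_h = N_h/N and N = 9400:
  stratum Q1: (1700/9400)²·195.3²/139 = 8.97495
  stratum Q2: (400/9400)²·263.1²/53 = 2.36499
  stratum Q3: (1500/9400)²·198.8²/111 = 9.06644
  stratum Q4: (5800/9400)²·480.7²/1377 = 63.8873
V_st = 84.2937
V_srs = s²/n = 166196.3/1680 = 98.9264
Relative efficiency = V_srs / V_st = 98.9264/84.2937 = 1.1736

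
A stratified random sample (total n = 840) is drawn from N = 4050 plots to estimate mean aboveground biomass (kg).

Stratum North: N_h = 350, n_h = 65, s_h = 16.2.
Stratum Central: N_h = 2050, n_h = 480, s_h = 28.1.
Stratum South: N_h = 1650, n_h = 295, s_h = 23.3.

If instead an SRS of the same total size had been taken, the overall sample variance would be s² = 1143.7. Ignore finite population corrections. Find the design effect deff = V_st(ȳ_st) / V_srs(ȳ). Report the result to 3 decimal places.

V̂(ȳ_st) = Σ W_h² s_h²/n_h, with W_h = N_h/N and N = 4050:
  stratum North: (350/4050)²·16.2²/65 = 0.0301538
  stratum Central: (2050/4050)²·28.1²/480 = 0.421472
  stratum South: (1650/4050)²·23.3²/295 = 0.305455
V_st = 0.757081
V_srs = s²/n = 1143.7/840 = 1.36155
deff = V_st / V_srs = 0.757081/1.36155 = 0.5560

deff ≈ 0.556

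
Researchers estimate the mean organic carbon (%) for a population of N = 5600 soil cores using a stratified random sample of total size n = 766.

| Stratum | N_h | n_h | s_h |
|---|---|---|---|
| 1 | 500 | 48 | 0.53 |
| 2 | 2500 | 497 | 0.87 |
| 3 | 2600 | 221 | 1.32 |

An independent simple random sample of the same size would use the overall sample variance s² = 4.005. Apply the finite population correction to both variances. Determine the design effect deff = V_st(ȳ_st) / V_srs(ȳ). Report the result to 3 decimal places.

deff ≈ 0.408

V̂(ȳ_st) = Σ W_h² (1 − n_h/N_h) s_h²/n_h, with W_h = N_h/N and N = 5600:
  stratum 1: (500/5600)²·(1 − 48/500)·0.53²/48 = 4.21738e-05
  stratum 2: (2500/5600)²·(1 − 497/2500)·0.87²/497 = 0.00024318
  stratum 3: (2600/5600)²·(1 − 221/2600)·1.32²/221 = 0.00155506
V_st = 0.00184041
V_srs = (1 − 766/5600)·4.005/766 = 0.00451328
deff = V_st / V_srs = 0.00184041/0.00451328 = 0.4078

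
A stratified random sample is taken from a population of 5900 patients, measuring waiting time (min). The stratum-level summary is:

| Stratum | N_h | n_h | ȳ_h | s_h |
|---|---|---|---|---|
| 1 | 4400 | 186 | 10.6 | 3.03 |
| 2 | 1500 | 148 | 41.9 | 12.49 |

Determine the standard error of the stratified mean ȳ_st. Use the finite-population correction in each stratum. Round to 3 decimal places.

SE(ȳ_st) ≈ 0.296

V̂(ȳ_st) = Σ W_h² (1 − n_h/N_h) s_h²/n_h, with W_h = N_h/N and N = 5900:
  stratum 1: (4400/5900)²·(1 − 186/4400)·3.03²/186 = 0.0262915
  stratum 2: (1500/5900)²·(1 − 148/1500)·12.49²/148 = 0.0614083
V̂(ȳ_st) = 0.0876998
SE(ȳ_st) = √0.0876998 = 0.296142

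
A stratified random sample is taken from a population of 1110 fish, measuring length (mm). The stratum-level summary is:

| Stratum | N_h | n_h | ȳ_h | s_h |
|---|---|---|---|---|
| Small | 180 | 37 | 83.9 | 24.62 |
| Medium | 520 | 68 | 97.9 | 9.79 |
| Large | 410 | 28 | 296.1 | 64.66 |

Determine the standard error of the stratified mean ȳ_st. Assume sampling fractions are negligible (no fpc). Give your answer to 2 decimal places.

SE(ȳ_st) ≈ 4.59

V̂(ȳ_st) = Σ W_h² s_h²/n_h, with W_h = N_h/N and N = 1110:
  stratum Small: (180/1110)²·24.62²/37 = 0.430798
  stratum Medium: (520/1110)²·9.79²/68 = 0.309327
  stratum Large: (410/1110)²·64.66²/28 = 20.3721
V̂(ȳ_st) = 21.1122
SE(ȳ_st) = √21.1122 = 4.5948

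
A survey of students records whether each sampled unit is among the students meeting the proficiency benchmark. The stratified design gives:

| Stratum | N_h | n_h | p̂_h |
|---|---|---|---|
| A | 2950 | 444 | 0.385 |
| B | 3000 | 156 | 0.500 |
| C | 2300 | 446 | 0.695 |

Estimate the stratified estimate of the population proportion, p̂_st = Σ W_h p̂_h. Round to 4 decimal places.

p̂_st ≈ 0.5132

N = 8250; stratum weights W_h = N_h/N.
p̂_st = Σ W_h p̂_h = (2950·0.385 + 3000·0.500 + 2300·0.695)/8250 = 0.51324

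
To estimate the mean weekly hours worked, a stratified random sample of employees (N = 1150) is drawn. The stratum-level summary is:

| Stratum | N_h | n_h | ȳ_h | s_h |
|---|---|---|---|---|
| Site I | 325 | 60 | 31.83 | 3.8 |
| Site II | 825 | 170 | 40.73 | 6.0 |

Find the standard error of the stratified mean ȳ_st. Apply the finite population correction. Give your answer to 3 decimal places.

SE(ȳ_st) ≈ 0.320

V̂(ȳ_st) = Σ W_h² (1 − n_h/N_h) s_h²/n_h, with W_h = N_h/N and N = 1150:
  stratum Site I: (325/1150)²·(1 − 60/325)·3.8²/60 = 0.0156729
  stratum Site II: (825/1150)²·(1 − 170/825)·6.0²/170 = 0.0865273
V̂(ȳ_st) = 0.1022
SE(ȳ_st) = √0.1022 = 0.319688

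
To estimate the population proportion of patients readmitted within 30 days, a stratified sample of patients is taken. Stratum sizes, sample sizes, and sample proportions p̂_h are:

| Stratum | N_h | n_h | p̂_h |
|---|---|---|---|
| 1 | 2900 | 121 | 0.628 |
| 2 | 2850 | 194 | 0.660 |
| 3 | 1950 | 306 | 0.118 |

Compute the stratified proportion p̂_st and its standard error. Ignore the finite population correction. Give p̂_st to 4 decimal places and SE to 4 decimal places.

N = 7700; stratum weights W_h = N_h/N.
p̂_st = Σ W_h p̂_h = (2900·0.628 + 2850·0.660 + 1950·0.118)/7700 = 0.51069
V̂(p̂_st) = Σ W_h² p̂_h(1−p̂_h)/(n_h−1):
  stratum 1: (2900/7700)²·0.628·0.372/120 = 0.000276144
  stratum 2: (2850/7700)²·0.660·0.340/193 = 0.000159285
  stratum 3: (1950/7700)²·0.118·0.882/305 = 2.18846e-05
V̂(p̂_st) = 0.000457313; SE = √V̂ = 0.0213849

p̂_st ≈ 0.5107, SE ≈ 0.0214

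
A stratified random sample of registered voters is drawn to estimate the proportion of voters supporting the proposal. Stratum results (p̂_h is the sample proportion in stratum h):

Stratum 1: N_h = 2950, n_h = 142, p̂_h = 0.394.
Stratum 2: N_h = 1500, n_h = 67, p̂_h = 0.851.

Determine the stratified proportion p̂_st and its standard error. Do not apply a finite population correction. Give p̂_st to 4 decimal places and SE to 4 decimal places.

p̂_st ≈ 0.5480, SE ≈ 0.0310

N = 4450; stratum weights W_h = N_h/N.
p̂_st = Σ W_h p̂_h = (2950·0.394 + 1500·0.851)/4450 = 0.54804
V̂(p̂_st) = Σ W_h² p̂_h(1−p̂_h)/(n_h−1):
  stratum 1: (2950/4450)²·0.394·0.606/141 = 0.000744173
  stratum 2: (1500/4450)²·0.851·0.149/66 = 0.00021829
V̂(p̂_st) = 0.000962463; SE = √V̂ = 0.0310236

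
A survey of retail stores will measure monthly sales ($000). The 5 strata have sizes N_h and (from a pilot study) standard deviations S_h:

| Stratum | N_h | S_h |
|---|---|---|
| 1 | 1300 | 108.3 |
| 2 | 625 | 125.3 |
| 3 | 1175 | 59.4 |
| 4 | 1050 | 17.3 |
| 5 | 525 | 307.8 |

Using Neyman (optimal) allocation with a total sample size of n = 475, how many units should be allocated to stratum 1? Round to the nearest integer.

143

Neyman allocation: n_h = n · N_h S_h / Σ N_i S_i, with n = 475.
  stratum 1: N_h·S_h = 1300·108.3 = 140790.00
  stratum 2: N_h·S_h = 625·125.3 = 78312.50
  stratum 3: N_h·S_h = 1175·59.4 = 69795.00
  stratum 4: N_h·S_h = 1050·17.3 = 18165.00
  stratum 5: N_h·S_h = 525·307.8 = 161595.00
Σ N_h S_h = 468657.50
n for stratum 1 = 475·140790.00/468657.50 = 142.695 → 143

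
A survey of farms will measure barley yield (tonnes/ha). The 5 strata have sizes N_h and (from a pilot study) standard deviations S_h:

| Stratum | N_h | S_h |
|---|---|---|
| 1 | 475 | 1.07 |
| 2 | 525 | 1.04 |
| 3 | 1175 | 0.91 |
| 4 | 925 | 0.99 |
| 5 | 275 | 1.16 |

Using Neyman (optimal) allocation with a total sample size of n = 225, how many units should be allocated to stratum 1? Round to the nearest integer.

34

Neyman allocation: n_h = n · N_h S_h / Σ N_i S_i, with n = 225.
  stratum 1: N_h·S_h = 475·1.07 = 508.25
  stratum 2: N_h·S_h = 525·1.04 = 546.00
  stratum 3: N_h·S_h = 1175·0.91 = 1069.25
  stratum 4: N_h·S_h = 925·0.99 = 915.75
  stratum 5: N_h·S_h = 275·1.16 = 319.00
Σ N_h S_h = 3358.25
n for stratum 1 = 225·508.25/3358.25 = 34.052 → 34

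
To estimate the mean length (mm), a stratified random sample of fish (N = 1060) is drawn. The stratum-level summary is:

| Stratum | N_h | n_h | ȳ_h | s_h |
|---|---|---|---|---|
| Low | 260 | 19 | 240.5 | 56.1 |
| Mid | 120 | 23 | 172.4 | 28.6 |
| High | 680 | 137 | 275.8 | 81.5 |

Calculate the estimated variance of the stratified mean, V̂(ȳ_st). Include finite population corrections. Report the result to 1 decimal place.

V̂(ȳ_st) ≈ 25.5

V̂(ȳ_st) = Σ W_h² (1 − n_h/N_h) s_h²/n_h, with W_h = N_h/N and N = 1060:
  stratum Low: (260/1060)²·(1 − 19/260)·56.1²/19 = 9.23742
  stratum Mid: (120/1060)²·(1 − 23/120)·28.6²/23 = 0.368422
  stratum High: (680/1060)²·(1 − 137/680)·81.5²/137 = 15.9328
V̂(ȳ_st) = 25.5386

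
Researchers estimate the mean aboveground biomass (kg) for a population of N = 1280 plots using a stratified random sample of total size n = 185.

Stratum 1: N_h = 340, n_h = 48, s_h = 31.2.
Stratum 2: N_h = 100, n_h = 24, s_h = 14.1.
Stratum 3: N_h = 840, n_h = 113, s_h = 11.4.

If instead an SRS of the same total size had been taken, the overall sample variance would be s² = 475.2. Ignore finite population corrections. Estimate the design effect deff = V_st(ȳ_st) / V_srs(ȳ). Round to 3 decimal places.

deff ≈ 0.770

V̂(ȳ_st) = Σ W_h² s_h²/n_h, with W_h = N_h/N and N = 1280:
  stratum 1: (340/1280)²·31.2²/48 = 1.43089
  stratum 2: (100/1280)²·14.1²/24 = 0.05056
  stratum 3: (840/1280)²·11.4²/113 = 0.495302
V_st = 1.97675
V_srs = s²/n = 475.2/185 = 2.56865
deff = V_st / V_srs = 1.97675/2.56865 = 0.7696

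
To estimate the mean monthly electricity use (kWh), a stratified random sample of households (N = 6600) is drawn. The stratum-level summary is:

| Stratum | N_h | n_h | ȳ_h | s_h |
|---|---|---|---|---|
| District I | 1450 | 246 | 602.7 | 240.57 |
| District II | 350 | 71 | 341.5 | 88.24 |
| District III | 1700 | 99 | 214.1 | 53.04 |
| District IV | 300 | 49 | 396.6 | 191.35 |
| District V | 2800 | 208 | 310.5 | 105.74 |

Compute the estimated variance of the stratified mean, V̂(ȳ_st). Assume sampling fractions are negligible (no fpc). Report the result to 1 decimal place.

V̂(ȳ_st) = Σ W_h² s_h²/n_h, with W_h = N_h/N and N = 6600:
  stratum District I: (1450/6600)²·240.57²/246 = 11.3552
  stratum District II: (350/6600)²·88.24²/71 = 0.308405
  stratum District III: (1700/6600)²·53.04²/99 = 1.88531
  stratum District IV: (300/6600)²·191.35²/49 = 1.54389
  stratum District V: (2800/6600)²·105.74²/208 = 9.67483
V̂(ȳ_st) = 24.7677

V̂(ȳ_st) ≈ 24.8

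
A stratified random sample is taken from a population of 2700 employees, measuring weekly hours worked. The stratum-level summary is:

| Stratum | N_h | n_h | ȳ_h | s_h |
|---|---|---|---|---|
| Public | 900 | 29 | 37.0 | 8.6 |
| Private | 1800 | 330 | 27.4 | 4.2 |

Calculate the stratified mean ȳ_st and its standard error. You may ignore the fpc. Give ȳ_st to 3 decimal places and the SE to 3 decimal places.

ȳ_st = Σ W_h ȳ_h = (900·37.0 + 1800·27.4)/2700 = 30.60000
V̂(ȳ_st) = Σ W_h² s_h²/n_h, with W_h = N_h/N and N = 2700:
  stratum Public: (900/2700)²·8.6²/29 = 0.283372
  stratum Private: (1800/2700)²·4.2²/330 = 0.0237576
V̂(ȳ_st) = 0.307129
SE(ȳ_st) = √0.307129 = 0.554192

ȳ_st ≈ 30.600, SE ≈ 0.554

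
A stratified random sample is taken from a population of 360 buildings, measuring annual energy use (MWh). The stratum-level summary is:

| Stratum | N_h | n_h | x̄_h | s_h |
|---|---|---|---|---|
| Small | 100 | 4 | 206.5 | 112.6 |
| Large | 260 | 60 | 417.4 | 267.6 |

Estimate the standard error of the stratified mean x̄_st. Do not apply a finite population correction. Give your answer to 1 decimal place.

V̂(x̄_st) = Σ W_h² s_h²/n_h, with W_h = N_h/N and N = 360:
  stratum Small: (100/360)²·112.6²/4 = 244.575
  stratum Large: (260/360)²·267.6²/60 = 622.533
V̂(x̄_st) = 867.108
SE(x̄_st) = √867.108 = 29.4467

SE(x̄_st) ≈ 29.4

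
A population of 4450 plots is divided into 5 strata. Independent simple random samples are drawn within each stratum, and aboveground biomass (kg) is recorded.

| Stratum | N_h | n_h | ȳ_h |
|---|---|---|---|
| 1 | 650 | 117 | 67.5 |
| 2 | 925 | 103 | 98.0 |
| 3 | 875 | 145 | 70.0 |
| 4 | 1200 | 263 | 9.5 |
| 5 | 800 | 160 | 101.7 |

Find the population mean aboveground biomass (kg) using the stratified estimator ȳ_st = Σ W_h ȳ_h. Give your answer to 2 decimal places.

N = Σ N_h = 4450. Stratum weights W_h = N_h/N.
ȳ_st = (650·67.5 + 925·98.0 + 875·70.0 + 1200·9.5 + 800·101.7) / 4450 = 64.8393

ȳ_st ≈ 64.84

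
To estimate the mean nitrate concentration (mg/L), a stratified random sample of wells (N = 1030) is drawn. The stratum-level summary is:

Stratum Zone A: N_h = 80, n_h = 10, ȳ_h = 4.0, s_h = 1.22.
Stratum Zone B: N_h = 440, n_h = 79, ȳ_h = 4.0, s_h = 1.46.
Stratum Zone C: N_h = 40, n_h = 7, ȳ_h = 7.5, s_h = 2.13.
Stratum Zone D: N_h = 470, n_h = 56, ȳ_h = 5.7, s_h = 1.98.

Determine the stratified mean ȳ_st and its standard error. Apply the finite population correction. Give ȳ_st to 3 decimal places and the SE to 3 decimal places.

ȳ_st = Σ W_h ȳ_h = (80·4.0 + 440·4.0 + 40·7.5 + 470·5.7)/1030 = 4.91165
V̂(ȳ_st) = Σ W_h² (1 − n_h/N_h) s_h²/n_h, with W_h = N_h/N and N = 1030:
  stratum Zone A: (80/1030)²·(1 − 10/80)·1.22²/10 = 0.000785657
  stratum Zone B: (440/1030)²·(1 − 79/440)·1.46²/79 = 0.00403984
  stratum Zone C: (40/1030)²·(1 − 7/40)·2.13²/7 = 0.000806419
  stratum Zone D: (470/1030)²·(1 − 56/470)·1.98²/56 = 0.01284
V̂(ȳ_st) = 0.0184719
SE(ȳ_st) = √0.0184719 = 0.135912

ȳ_st ≈ 4.912, SE ≈ 0.136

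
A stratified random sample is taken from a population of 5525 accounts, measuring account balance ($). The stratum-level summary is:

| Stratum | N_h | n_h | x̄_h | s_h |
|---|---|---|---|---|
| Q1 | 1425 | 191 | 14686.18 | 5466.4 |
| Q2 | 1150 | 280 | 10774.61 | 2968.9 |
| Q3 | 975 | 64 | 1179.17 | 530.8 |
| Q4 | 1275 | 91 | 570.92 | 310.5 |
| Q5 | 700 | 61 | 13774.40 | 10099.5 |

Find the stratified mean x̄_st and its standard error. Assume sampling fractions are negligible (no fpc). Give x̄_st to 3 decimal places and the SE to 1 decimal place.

x̄_st = Σ W_h x̄_h = (1425·14686.18 + 1150·10774.61 + 975·1179.17 + 1275·570.92 + 700·13774.40)/5525 = 8115.52973
V̂(x̄_st) = Σ W_h² s_h²/n_h, with W_h = N_h/N and N = 5525:
  stratum Q1: (1425/5525)²·5466.4²/191 = 10407.2
  stratum Q2: (1150/5525)²·2968.9²/280 = 1363.84
  stratum Q3: (975/5525)²·530.8²/64 = 137.097
  stratum Q4: (1275/5525)²·310.5²/91 = 56.4206
  stratum Q5: (700/5525)²·10099.5²/61 = 26841.2
V̂(x̄_st) = 38805.7
SE(x̄_st) = √38805.7 = 196.992

x̄_st ≈ 8115.530, SE ≈ 197.0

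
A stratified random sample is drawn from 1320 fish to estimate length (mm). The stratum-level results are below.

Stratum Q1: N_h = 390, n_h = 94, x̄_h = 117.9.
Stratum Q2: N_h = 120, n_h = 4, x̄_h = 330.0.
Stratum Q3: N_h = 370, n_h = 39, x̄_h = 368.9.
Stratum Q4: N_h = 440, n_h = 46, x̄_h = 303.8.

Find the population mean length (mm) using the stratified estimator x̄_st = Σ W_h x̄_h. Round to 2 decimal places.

x̄_st ≈ 269.50

N = Σ N_h = 1320. Stratum weights W_h = N_h/N.
x̄_st = (390·117.9 + 120·330.0 + 370·368.9 + 440·303.8) / 1320 = 269.5045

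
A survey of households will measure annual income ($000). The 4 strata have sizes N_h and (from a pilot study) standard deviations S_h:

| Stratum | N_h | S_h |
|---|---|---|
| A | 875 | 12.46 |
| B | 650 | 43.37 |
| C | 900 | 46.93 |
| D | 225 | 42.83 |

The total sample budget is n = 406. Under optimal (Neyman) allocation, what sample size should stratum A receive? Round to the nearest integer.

Neyman allocation: n_h = n · N_h S_h / Σ N_i S_i, with n = 406.
  stratum A: N_h·S_h = 875·12.46 = 10902.50
  stratum B: N_h·S_h = 650·43.37 = 28190.50
  stratum C: N_h·S_h = 900·46.93 = 42237.00
  stratum D: N_h·S_h = 225·42.83 = 9636.75
Σ N_h S_h = 90966.75
n for stratum A = 406·10902.50/90966.75 = 48.660 → 49

49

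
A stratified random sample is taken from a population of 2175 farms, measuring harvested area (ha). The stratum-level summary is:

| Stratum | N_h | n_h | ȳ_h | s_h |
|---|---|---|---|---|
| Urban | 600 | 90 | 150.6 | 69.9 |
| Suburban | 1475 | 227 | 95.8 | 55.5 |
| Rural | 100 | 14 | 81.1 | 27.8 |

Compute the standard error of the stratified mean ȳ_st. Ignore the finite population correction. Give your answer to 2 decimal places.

SE(ȳ_st) ≈ 3.24

V̂(ȳ_st) = Σ W_h² s_h²/n_h, with W_h = N_h/N and N = 2175:
  stratum Urban: (600/2175)²·69.9²/90 = 4.13139
  stratum Suburban: (1475/2175)²·55.5²/227 = 6.24059
  stratum Rural: (100/2175)²·27.8²/14 = 0.116693
V̂(ȳ_st) = 10.4887
SE(ȳ_st) = √10.4887 = 3.23862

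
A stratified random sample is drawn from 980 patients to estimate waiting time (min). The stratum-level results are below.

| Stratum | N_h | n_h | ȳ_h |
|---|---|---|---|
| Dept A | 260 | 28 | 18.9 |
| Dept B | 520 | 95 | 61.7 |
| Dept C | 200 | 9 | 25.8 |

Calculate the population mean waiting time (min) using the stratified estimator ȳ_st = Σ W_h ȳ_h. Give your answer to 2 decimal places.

N = Σ N_h = 980. Stratum weights W_h = N_h/N.
ȳ_st = (260·18.9 + 520·61.7 + 200·25.8) / 980 = 43.0184

ȳ_st ≈ 43.02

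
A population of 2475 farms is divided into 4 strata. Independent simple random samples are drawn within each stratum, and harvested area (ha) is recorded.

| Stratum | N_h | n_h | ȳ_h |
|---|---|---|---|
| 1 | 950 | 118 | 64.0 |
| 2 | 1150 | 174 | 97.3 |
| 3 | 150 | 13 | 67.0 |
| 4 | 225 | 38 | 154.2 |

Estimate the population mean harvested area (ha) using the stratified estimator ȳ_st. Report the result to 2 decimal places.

ȳ_st ≈ 87.85

N = Σ N_h = 2475. Stratum weights W_h = N_h/N.
ȳ_st = (950·64.0 + 1150·97.3 + 150·67.0 + 225·154.2) / 2475 = 87.8545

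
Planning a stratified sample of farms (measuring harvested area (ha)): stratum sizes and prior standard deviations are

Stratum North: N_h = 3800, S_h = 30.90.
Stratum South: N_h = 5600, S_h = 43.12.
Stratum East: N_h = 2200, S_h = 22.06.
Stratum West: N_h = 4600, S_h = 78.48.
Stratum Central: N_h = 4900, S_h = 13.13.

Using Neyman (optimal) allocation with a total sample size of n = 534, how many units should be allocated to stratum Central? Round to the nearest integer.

41

Neyman allocation: n_h = n · N_h S_h / Σ N_i S_i, with n = 534.
  stratum North: N_h·S_h = 3800·30.90 = 117420.00
  stratum South: N_h·S_h = 5600·43.12 = 241472.00
  stratum East: N_h·S_h = 2200·22.06 = 48532.00
  stratum West: N_h·S_h = 4600·78.48 = 361008.00
  stratum Central: N_h·S_h = 4900·13.13 = 64337.00
Σ N_h S_h = 832769.00
n for stratum Central = 534·64337.00/832769.00 = 41.255 → 41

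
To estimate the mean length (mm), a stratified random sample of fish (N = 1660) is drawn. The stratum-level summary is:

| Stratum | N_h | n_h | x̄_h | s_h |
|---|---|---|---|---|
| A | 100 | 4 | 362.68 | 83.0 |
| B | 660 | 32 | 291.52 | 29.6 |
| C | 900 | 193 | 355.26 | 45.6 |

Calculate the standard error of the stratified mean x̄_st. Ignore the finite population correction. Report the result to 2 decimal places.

V̂(x̄_st) = Σ W_h² s_h²/n_h, with W_h = N_h/N and N = 1660:
  stratum A: (100/1660)²·83.0²/4 = 6.25
  stratum B: (660/1660)²·29.6²/32 = 4.32818
  stratum C: (900/1660)²·45.6²/193 = 3.16695
V̂(x̄_st) = 13.7451
SE(x̄_st) = √13.7451 = 3.70744

SE(x̄_st) ≈ 3.71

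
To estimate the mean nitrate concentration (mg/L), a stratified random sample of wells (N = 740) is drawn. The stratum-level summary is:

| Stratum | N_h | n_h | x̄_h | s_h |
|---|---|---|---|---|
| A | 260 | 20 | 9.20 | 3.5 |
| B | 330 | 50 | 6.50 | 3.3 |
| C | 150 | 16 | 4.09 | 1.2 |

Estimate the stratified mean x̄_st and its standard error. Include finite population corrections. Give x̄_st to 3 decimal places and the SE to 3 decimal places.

x̄_st ≈ 6.960, SE ≈ 0.331

x̄_st = Σ W_h x̄_h = (260·9.20 + 330·6.50 + 150·4.09)/740 = 6.96014
V̂(x̄_st) = Σ W_h² (1 − n_h/N_h) s_h²/n_h, with W_h = N_h/N and N = 740:
  stratum A: (260/740)²·(1 − 20/260)·3.5²/20 = 0.0697955
  stratum B: (330/740)²·(1 − 50/330)·3.3²/50 = 0.0367508
  stratum C: (150/740)²·(1 − 16/150)·1.2²/16 = 0.00330351
V̂(x̄_st) = 0.10985
SE(x̄_st) = √0.10985 = 0.331436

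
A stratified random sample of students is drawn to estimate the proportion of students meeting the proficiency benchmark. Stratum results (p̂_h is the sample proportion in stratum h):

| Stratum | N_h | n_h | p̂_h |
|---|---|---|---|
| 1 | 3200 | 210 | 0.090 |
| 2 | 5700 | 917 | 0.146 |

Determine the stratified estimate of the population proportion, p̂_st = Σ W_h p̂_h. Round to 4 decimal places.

N = 8900; stratum weights W_h = N_h/N.
p̂_st = Σ W_h p̂_h = (3200·0.090 + 5700·0.146)/8900 = 0.12587

p̂_st ≈ 0.1259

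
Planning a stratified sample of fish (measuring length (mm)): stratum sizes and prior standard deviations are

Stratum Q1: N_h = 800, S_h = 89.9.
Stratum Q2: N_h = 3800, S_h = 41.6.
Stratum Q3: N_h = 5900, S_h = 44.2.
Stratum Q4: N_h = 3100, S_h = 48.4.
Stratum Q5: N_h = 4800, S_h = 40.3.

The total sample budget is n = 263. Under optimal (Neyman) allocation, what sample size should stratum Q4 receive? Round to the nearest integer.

Neyman allocation: n_h = n · N_h S_h / Σ N_i S_i, with n = 263.
  stratum Q1: N_h·S_h = 800·89.9 = 71920.00
  stratum Q2: N_h·S_h = 3800·41.6 = 158080.00
  stratum Q3: N_h·S_h = 5900·44.2 = 260780.00
  stratum Q4: N_h·S_h = 3100·48.4 = 150040.00
  stratum Q5: N_h·S_h = 4800·40.3 = 193440.00
Σ N_h S_h = 834260.00
n for stratum Q4 = 263·150040.00/834260.00 = 47.300 → 47

47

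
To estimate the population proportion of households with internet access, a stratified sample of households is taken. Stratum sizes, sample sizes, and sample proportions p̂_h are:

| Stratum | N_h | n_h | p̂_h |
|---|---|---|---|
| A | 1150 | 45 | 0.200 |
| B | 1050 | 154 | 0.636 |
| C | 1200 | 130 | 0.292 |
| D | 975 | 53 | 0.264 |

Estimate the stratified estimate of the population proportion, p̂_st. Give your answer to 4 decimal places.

p̂_st ≈ 0.3441

N = 4375; stratum weights W_h = N_h/N.
p̂_st = Σ W_h p̂_h = (1150·0.200 + 1050·0.636 + 1200·0.292 + 975·0.264)/4375 = 0.34414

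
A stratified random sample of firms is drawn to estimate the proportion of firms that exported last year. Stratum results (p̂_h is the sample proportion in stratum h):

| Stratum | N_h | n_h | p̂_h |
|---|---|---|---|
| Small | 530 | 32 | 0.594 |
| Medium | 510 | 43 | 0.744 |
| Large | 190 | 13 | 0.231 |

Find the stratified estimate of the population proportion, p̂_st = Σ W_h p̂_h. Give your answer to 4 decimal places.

N = 1230; stratum weights W_h = N_h/N.
p̂_st = Σ W_h p̂_h = (530·0.594 + 510·0.744 + 190·0.231)/1230 = 0.60012

p̂_st ≈ 0.6001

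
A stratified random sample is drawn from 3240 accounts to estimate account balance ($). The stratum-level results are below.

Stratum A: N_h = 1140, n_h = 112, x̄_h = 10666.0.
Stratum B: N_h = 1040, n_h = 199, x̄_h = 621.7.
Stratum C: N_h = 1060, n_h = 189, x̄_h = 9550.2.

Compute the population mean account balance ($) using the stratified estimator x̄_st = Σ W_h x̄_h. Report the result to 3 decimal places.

N = Σ N_h = 3240. Stratum weights W_h = N_h/N.
x̄_st = (1140·10666.0 + 1040·621.7 + 1060·9550.2) / 3240 = 7076.85802

x̄_st ≈ 7076.858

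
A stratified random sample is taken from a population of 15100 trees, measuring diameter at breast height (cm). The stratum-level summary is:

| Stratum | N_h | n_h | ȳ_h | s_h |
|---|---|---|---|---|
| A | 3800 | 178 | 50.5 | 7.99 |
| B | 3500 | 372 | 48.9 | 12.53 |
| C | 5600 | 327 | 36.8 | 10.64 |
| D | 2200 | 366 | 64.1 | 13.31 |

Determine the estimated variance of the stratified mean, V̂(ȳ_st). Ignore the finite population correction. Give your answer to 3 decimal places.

V̂(ȳ_st) ≈ 0.103

V̂(ȳ_st) = Σ W_h² s_h²/n_h, with W_h = N_h/N and N = 15100:
  stratum A: (3800/15100)²·7.99²/178 = 0.0227136
  stratum B: (3500/15100)²·12.53²/372 = 0.0226747
  stratum C: (5600/15100)²·10.64²/327 = 0.0476165
  stratum D: (2200/15100)²·13.31²/366 = 0.0102746
V̂(ȳ_st) = 0.103279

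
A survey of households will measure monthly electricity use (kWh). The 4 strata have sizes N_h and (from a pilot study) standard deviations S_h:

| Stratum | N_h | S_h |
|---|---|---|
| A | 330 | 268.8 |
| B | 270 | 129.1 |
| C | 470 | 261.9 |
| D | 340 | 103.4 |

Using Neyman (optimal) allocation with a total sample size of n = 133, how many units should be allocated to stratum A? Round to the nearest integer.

42

Neyman allocation: n_h = n · N_h S_h / Σ N_i S_i, with n = 133.
  stratum A: N_h·S_h = 330·268.8 = 88704.00
  stratum B: N_h·S_h = 270·129.1 = 34857.00
  stratum C: N_h·S_h = 470·261.9 = 123093.00
  stratum D: N_h·S_h = 340·103.4 = 35156.00
Σ N_h S_h = 281810.00
n for stratum A = 133·88704.00/281810.00 = 41.864 → 42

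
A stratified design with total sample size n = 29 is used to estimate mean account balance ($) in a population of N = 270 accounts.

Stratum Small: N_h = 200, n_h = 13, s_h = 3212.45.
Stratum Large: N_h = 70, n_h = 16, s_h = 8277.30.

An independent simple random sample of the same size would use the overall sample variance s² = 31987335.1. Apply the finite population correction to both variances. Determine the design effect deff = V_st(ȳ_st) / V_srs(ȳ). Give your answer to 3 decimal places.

deff ≈ 0.639

V̂(ȳ_st) = Σ W_h² (1 − n_h/N_h) s_h²/n_h, with W_h = N_h/N and N = 270:
  stratum Small: (200/270)²·(1 − 13/200)·3212.45²/13 = 407262
  stratum Large: (70/270)²·(1 − 16/70)·8277.30²/16 = 222035
V_st = 629297
V_srs = (1 − 29/270)·31987335.1/29 = 984540
deff = V_st / V_srs = 629297/984540 = 0.6392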